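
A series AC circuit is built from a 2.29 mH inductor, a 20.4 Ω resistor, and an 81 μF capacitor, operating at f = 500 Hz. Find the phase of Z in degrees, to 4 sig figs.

ω = 2πf = 3142 rad/s
X_L = ωL = 7.194 Ω
X_C = 1/(ωC) = 3.930 Ω
Net reactance X = X_L − X_C = 3.264 Ω
Z = 20.40 + j3.264 Ω
|Z| = √(20.40² + 3.264²) = 20.66 Ω
∠Z = arctan(3.264/20.40) = 9.092°

9.092°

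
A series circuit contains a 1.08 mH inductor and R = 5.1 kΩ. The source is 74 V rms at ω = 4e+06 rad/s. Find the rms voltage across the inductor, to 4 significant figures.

47.83 V

X_L = ωL = 4320 Ω
Z = 5100 + j4320 Ω
|Z| = √(5100² + 4320²) = 6684 Ω
I = V/|Z| = 11.07 mA
V_L = I·|Z_L| = 0.01107 × 4320 = 47.83 V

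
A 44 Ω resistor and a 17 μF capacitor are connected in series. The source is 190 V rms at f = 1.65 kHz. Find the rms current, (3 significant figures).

ω = 2πf = 10370 rad/s
X_C = 1/(ωC) = 5.67 Ω
Z = 44.0 − j5.67 Ω
|Z| = √(44.0² + 5.67²) = 44.4 Ω
I = V/|Z| = 190/44.4 = 4.28 A

4.28 A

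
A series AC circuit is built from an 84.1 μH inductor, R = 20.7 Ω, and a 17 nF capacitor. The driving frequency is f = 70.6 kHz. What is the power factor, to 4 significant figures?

ω = 2πf = 443600 rad/s
X_L = ωL = 37.31 Ω
X_C = 1/(ωC) = 132.6 Ω
Net reactance X = X_L − X_C = -95.30 Ω
Z = 20.70 − j95.30 Ω
|Z| = √(20.70² + 95.30²) = 97.52 Ω
∠Z = arctan(-95.30/20.70) = -77.75°
cos φ = cos(-77.75°) = 0.2123

0.2123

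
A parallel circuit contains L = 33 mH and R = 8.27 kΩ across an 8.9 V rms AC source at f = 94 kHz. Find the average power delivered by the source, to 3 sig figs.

ω = 2πf = 590600 rad/s
X_L = ωL = 19500 Ω
Parallel: admittances add. Y = 1/R + 1/(jωL)
Y = (0.000121 − j5.13e-05) S
|Y| = 0.000131 S → |Z| = 1/|Y| = 7610 Ω, ∠Z = −∠Y = 23.0°
I = V/|Z| = 1.17 mA
P = VI cos φ = 8.9 × 0.00117 × cos(23.0°) = 9.58 mW

9.58 mW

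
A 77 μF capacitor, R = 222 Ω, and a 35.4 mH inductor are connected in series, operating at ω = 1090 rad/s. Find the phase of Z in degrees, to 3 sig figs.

X_L = ωL = 38.6 Ω
X_C = 1/(ωC) = 11.9 Ω
Net reactance X = X_L − X_C = 26.7 Ω
Z = 222 + j26.7 Ω
|Z| = √(222² + 26.7²) = 224 Ω
∠Z = arctan(26.7/222) = 6.85°

6.85°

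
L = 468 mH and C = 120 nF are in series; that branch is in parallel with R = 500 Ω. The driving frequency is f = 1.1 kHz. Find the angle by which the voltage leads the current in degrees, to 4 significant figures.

13.84°

ω = 2πf = 6912 rad/s
X_L = ωL = 3235 Ω
X_C = 1/(ωC) = 1206 Ω
Branch 1: Z₁ = R = 500.0 Ω
Branch 2 (series LC): Z₂ = j(X_L − X_C) = j2029 Ω
Parallel: Z = Z₁Z₂/(Z₁+Z₂), |Z| = 485.5 Ω, ∠Z = 13.84°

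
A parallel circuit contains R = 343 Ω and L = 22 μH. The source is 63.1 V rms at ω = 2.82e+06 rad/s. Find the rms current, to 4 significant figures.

X_L = ωL = 62.04 Ω
Parallel: admittances add. Y = 1/R + 1/(jωL)
Y = (0.002915 − j0.01612) S
|Y| = 0.01638 S → |Z| = 1/|Y| = 61.05 Ω, ∠Z = −∠Y = 79.75°
I = V/|Z| = 63.1/61.05 = 1.034 A

1.034 A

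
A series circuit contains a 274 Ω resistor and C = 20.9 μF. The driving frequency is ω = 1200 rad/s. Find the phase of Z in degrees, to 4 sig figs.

X_C = 1/(ωC) = 39.87 Ω
Z = 274.0 − j39.87 Ω
|Z| = √(274.0² + 39.87²) = 276.9 Ω
∠Z = arctan(-39.87/274.0) = -8.280°

-8.280°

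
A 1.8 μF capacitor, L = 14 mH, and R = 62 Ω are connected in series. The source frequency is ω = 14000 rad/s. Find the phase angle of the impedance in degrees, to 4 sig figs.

68.37°

X_L = ωL = 196.0 Ω
X_C = 1/(ωC) = 39.68 Ω
Net reactance X = X_L − X_C = 156.3 Ω
Z = 62.00 + j156.3 Ω
|Z| = √(62.00² + 156.3²) = 168.2 Ω
∠Z = arctan(156.3/62.00) = 68.37°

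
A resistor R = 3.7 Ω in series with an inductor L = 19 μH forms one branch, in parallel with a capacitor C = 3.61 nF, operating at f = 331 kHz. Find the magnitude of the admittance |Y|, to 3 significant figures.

17.7 mS

ω = 2πf = 2.08e+06 rad/s
X_L = ωL = 39.5 Ω
X_C = 1/(ωC) = 133 Ω
Branch 1 (R+jX_L): Z₁ = 3.70 + j39.5 Ω, |Z₁| = 39.7 Ω
Branch 2 (−jX_C): Z₂ = −j133 Ω
Parallel: Z = Z₁Z₂/(Z₁+Z₂), |Z| = 56.4 Ω, ∠Z = 82.4°
|Y| = 1/|Z| = 17.7 mS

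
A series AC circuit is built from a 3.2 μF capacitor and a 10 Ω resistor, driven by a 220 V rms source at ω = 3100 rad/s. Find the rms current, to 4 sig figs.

2.172 A

X_C = 1/(ωC) = 100.8 Ω
Z = 10.00 − j100.8 Ω
|Z| = √(10.00² + 100.8²) = 101.3 Ω
I = V/|Z| = 220/101.3 = 2.172 A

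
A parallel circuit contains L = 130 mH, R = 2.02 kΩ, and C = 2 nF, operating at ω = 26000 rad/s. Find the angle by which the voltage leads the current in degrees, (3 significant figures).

X_L = ωL = 3380 Ω
X_C = 1/(ωC) = 19200 Ω
Parallel: admittances add. Y = 1/R + 1/(jωL) + jωC
Y = (0.000495 − j0.000244) S
|Y| = 0.000552 S → |Z| = 1/|Y| = 1810 Ω, ∠Z = −∠Y = 26.2°

26.2°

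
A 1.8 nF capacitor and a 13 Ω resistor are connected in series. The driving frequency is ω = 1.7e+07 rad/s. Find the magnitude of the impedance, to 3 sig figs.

35.2 Ω

X_C = 1/(ωC) = 32.7 Ω
Z = 13.0 − j32.7 Ω
|Z| = √(13.0² + 32.7²) = 35.2 Ω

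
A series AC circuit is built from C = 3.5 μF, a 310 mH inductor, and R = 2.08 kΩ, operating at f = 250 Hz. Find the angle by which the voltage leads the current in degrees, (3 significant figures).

8.34°

ω = 2πf = 1571 rad/s
X_L = ωL = 487 Ω
X_C = 1/(ωC) = 182 Ω
Net reactance X = X_L − X_C = 305 Ω
Z = 2080 + j305 Ω
|Z| = √(2080² + 305²) = 2100 Ω
∠Z = arctan(305/2080) = 8.34°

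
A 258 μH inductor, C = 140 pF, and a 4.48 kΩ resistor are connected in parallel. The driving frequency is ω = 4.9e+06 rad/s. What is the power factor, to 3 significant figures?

0.905

X_L = ωL = 1260 Ω
X_C = 1/(ωC) = 1460 Ω
Parallel: admittances add. Y = 1/R + 1/(jωL) + jωC
Y = (0.000223 − j0.000105) S
|Y| = 0.000247 S → |Z| = 1/|Y| = 4050 Ω, ∠Z = −∠Y = 25.2°
cos φ = cos(25.2°) = 0.905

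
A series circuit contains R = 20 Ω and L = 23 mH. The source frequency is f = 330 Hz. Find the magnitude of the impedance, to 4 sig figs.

ω = 2πf = 2073 rad/s
X_L = ωL = 47.69 Ω
Z = 20.00 + j47.69 Ω
|Z| = √(20.00² + 47.69²) = 51.71 Ω

51.71 Ω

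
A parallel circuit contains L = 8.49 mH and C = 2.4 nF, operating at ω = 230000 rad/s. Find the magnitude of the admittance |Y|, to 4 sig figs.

39.89 μS

X_L = ωL = 1953 Ω
X_C = 1/(ωC) = 1812 Ω
Parallel: admittances add. Y = 1/(jωL) + jωC
Y = (0 + j3.989e-05) S
|Y| = 3.989e-05 S → |Z| = 1/|Y| = 25070 Ω, ∠Z = −∠Y = -90.00°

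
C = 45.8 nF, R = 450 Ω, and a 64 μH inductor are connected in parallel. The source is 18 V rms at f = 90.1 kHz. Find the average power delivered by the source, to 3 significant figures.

720 mW

ω = 2πf = 566100 rad/s
X_L = ωL = 36.2 Ω
X_C = 1/(ωC) = 38.6 Ω
Parallel: admittances add. Y = 1/R + 1/(jωL) + jωC
Y = (0.00222 − j0.00167) S
|Y| = 0.00278 S → |Z| = 1/|Y| = 360 Ω, ∠Z = −∠Y = 37.0°
I = V/|Z| = 50.1 mA
P = VI cos φ = 18 × 0.0501 × cos(37.0°) = 720 mW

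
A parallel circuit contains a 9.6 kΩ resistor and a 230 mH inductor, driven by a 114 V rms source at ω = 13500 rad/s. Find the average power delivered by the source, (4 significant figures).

1.354 W

X_L = ωL = 3105 Ω
Parallel: admittances add. Y = 1/R + 1/(jωL)
Y = (0.0001042 − j0.0003221) S
|Y| = 0.0003385 S → |Z| = 1/|Y| = 2954 Ω, ∠Z = −∠Y = 72.08°
I = V/|Z| = 38.59 mA
P = VI cos φ = 114 × 0.03859 × cos(72.08°) = 1.354 W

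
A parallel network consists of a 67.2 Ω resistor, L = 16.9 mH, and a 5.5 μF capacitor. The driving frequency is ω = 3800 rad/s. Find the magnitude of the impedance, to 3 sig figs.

63.3 Ω

X_L = ωL = 64.2 Ω
X_C = 1/(ωC) = 47.8 Ω
Parallel: admittances add. Y = 1/R + 1/(jωL) + jωC
Y = (0.0149 + j0.00533) S
|Y| = 0.0158 S → |Z| = 1/|Y| = 63.3 Ω, ∠Z = −∠Y = -19.7°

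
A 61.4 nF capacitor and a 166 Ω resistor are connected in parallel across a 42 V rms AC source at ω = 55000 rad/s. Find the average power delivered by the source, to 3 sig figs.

10.6 W

X_C = 1/(ωC) = 296 Ω
Parallel: admittances add. Y = 1/R + jωC
Y = (0.00602 + j0.00338) S
|Y| = 0.00691 S → |Z| = 1/|Y| = 145 Ω, ∠Z = −∠Y = -29.3°
I = V/|Z| = 290 mA
P = VI cos φ = 42 × 0.290 × cos(-29.3°) = 10.6 W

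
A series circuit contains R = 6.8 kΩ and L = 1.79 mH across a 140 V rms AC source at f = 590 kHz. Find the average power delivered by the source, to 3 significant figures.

1.48 W

ω = 2πf = 3.707e+06 rad/s
X_L = ωL = 6640 Ω
Z = 6800 + j6640 Ω
|Z| = √(6800² + 6640²) = 9500 Ω
∠Z = arctan(6640/6800) = 44.3°
I = V/|Z| = 14.7 mA
P = VI cos φ = 140 × 0.0147 × cos(44.3°) = 1.48 W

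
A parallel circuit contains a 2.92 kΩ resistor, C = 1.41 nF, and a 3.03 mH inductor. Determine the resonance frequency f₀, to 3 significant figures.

ω₀ = 1/√(LC) = 1/√(0.00303 × 1.41e-09) = 483800 rad/s
f₀ = ω₀/(2π) = 77.0 kHz

77.0 kHz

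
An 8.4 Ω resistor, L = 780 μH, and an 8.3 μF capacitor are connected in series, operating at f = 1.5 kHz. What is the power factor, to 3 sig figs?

0.840

ω = 2πf = 9425 rad/s
X_L = ωL = 7.35 Ω
X_C = 1/(ωC) = 12.8 Ω
Net reactance X = X_L − X_C = -5.43 Ω
Z = 8.40 − j5.43 Ω
|Z| = √(8.40² + 5.43²) = 10.0 Ω
∠Z = arctan(-5.43/8.40) = -32.9°
cos φ = cos(-32.9°) = 0.840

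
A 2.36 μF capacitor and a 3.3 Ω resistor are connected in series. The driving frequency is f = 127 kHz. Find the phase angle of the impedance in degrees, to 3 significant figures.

-9.14°

ω = 2πf = 798000 rad/s
X_C = 1/(ωC) = 0.531 Ω
Z = 3.30 − j0.531 Ω
|Z| = √(3.30² + 0.531²) = 3.34 Ω
∠Z = arctan(-0.531/3.30) = -9.14°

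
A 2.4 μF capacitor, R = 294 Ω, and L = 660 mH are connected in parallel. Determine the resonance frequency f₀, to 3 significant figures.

126 Hz

ω₀ = 1/√(LC) = 1/√(0.66 × 2.4e-06) = 794.6 rad/s
f₀ = ω₀/(2π) = 126 Hz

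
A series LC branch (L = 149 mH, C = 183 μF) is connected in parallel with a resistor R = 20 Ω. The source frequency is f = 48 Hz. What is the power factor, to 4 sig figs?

ω = 2πf = 301.6 rad/s
X_L = ωL = 44.94 Ω
X_C = 1/(ωC) = 18.12 Ω
Branch 1: Z₁ = R = 20.00 Ω
Branch 2 (series LC): Z₂ = j(X_L − X_C) = j26.82 Ω
Parallel: Z = Z₁Z₂/(Z₁+Z₂), |Z| = 16.03 Ω, ∠Z = 36.71°
cos φ = cos(36.71°) = 0.8016

0.8016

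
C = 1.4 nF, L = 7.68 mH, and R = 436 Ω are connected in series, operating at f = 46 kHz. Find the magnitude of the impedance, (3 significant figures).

ω = 2πf = 289000 rad/s
X_L = ωL = 2220 Ω
X_C = 1/(ωC) = 2470 Ω
Net reactance X = X_L − X_C = -252 Ω
Z = 436 − j252 Ω
|Z| = √(436² + 252²) = 503 Ω

503 Ω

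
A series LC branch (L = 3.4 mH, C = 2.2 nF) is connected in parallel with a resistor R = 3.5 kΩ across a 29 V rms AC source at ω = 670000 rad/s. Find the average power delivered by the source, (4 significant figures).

240.3 mW

X_L = ωL = 2278 Ω
X_C = 1/(ωC) = 678.4 Ω
Branch 1: Z₁ = R = 3500 Ω
Branch 2 (series LC): Z₂ = j(X_L − X_C) = j1600 Ω
Parallel: Z = Z₁Z₂/(Z₁+Z₂), |Z| = 1455 Ω, ∠Z = 65.44°
I = V/|Z| = 19.93 mA
P = VI cos φ = 29 × 0.01993 × cos(65.44°) = 240.3 mW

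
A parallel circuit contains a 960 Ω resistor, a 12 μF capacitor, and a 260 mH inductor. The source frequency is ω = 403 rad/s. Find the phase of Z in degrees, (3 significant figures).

77.5°

X_L = ωL = 105 Ω
X_C = 1/(ωC) = 207 Ω
Parallel: admittances add. Y = 1/R + 1/(jωL) + jωC
Y = (0.00104 − j0.00471) S
|Y| = 0.00482 S → |Z| = 1/|Y| = 207 Ω, ∠Z = −∠Y = 77.5°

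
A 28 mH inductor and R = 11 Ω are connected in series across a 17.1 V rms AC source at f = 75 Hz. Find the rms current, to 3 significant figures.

995 mA

ω = 2πf = 471.2 rad/s
X_L = ωL = 13.2 Ω
Z = 11.0 + j13.2 Ω
|Z| = √(11.0² + 13.2²) = 17.2 Ω
I = V/|Z| = 17.1/17.2 = 995 mA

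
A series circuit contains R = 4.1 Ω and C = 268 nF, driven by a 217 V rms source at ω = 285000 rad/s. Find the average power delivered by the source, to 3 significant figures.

X_C = 1/(ωC) = 13.1 Ω
Z = 4.10 − j13.1 Ω
|Z| = √(4.10² + 13.1²) = 13.7 Ω
∠Z = arctan(-13.1/4.10) = -72.6°
I = V/|Z| = 15.8 A
P = VI cos φ = 217 × 15.8 × cos(-72.6°) = 1.03 kW

1.03 kW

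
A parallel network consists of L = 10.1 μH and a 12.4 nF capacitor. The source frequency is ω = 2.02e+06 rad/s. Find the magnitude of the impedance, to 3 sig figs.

X_L = ωL = 20.4 Ω
X_C = 1/(ωC) = 39.9 Ω
Parallel: admittances add. Y = 1/(jωL) + jωC
Y = (0 − j0.0240) S
|Y| = 0.0240 S → |Z| = 1/|Y| = 41.7 Ω, ∠Z = −∠Y = 90.0°

41.7 Ω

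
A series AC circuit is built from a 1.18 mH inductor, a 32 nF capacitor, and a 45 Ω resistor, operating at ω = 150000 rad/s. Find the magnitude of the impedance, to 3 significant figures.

X_L = ωL = 177 Ω
X_C = 1/(ωC) = 208 Ω
Net reactance X = X_L − X_C = -31.3 Ω
Z = 45.0 − j31.3 Ω
|Z| = √(45.0² + 31.3²) = 54.8 Ω

54.8 Ω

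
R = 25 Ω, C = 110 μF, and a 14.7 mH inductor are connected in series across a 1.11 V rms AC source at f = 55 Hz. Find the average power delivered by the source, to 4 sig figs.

ω = 2πf = 345.6 rad/s
X_L = ωL = 5.080 Ω
X_C = 1/(ωC) = 26.31 Ω
Net reactance X = X_L − X_C = -21.23 Ω
Z = 25.00 − j21.23 Ω
|Z| = √(25.00² + 21.23²) = 32.80 Ω
∠Z = arctan(-21.23/25.00) = -40.33°
I = V/|Z| = 33.85 mA
P = VI cos φ = 1.11 × 0.03385 × cos(-40.33°) = 28.64 mW

28.64 mW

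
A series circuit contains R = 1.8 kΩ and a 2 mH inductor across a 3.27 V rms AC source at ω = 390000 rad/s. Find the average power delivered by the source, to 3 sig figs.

5.00 mW

X_L = ωL = 780 Ω
Z = 1800 + j780 Ω
|Z| = √(1800² + 780²) = 1960 Ω
∠Z = arctan(780/1800) = 23.4°
I = V/|Z| = 1.67 mA
P = VI cos φ = 3.27 × 0.00167 × cos(23.4°) = 5.00 mW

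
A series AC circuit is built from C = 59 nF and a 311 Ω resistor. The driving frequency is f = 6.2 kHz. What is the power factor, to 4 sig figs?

ω = 2πf = 38960 rad/s
X_C = 1/(ωC) = 435.1 Ω
Z = 311.0 − j435.1 Ω
|Z| = √(311.0² + 435.1²) = 534.8 Ω
∠Z = arctan(-435.1/311.0) = -54.44°
cos φ = cos(-54.44°) = 0.5815

0.5815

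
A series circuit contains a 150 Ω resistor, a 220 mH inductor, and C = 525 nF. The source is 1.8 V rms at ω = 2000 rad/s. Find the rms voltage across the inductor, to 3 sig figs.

1.48 V

X_L = ωL = 440 Ω
X_C = 1/(ωC) = 952 Ω
Net reactance X = X_L − X_C = -512 Ω
Z = 150 − j512 Ω
|Z| = √(150² + 512²) = 534 Ω
I = V/|Z| = 3.37 mA
V_L = I·|Z_L| = 0.00337 × 440 = 1.48 V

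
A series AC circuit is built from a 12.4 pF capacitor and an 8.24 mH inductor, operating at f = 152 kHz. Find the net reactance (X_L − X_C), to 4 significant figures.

ω = 2πf = 955000 rad/s
X_L = ωL = 7870 Ω
X_C = 1/(ωC) = 84440 Ω
X = 7870 − 84440 = -76570 Ω

-76570 Ω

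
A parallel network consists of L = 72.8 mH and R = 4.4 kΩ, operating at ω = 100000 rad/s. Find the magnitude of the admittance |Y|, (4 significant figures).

265.6 μS

X_L = ωL = 7280 Ω
Parallel: admittances add. Y = 1/R + 1/(jωL)
Y = (0.0002273 − j0.0001374) S
|Y| = 0.0002656 S → |Z| = 1/|Y| = 3766 Ω, ∠Z = −∠Y = 31.15°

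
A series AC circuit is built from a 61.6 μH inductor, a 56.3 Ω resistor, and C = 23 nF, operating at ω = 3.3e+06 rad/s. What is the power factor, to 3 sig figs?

X_L = ωL = 203 Ω
X_C = 1/(ωC) = 13.2 Ω
Net reactance X = X_L − X_C = 190 Ω
Z = 56.3 + j190 Ω
|Z| = √(56.3² + 190²) = 198 Ω
∠Z = arctan(190/56.3) = 73.5°
cos φ = cos(73.5°) = 0.284

0.284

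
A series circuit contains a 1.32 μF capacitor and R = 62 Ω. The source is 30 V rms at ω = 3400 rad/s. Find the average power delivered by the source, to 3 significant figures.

X_C = 1/(ωC) = 223 Ω
Z = 62.0 − j223 Ω
|Z| = √(62.0² + 223²) = 231 Ω
∠Z = arctan(-223/62.0) = -74.5°
I = V/|Z| = 130 mA
P = VI cos φ = 30 × 0.130 × cos(-74.5°) = 1.04 W

1.04 W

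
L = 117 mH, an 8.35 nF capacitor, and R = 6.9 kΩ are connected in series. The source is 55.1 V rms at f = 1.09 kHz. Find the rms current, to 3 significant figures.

3.05 mA

ω = 2πf = 6849 rad/s
X_L = ωL = 801 Ω
X_C = 1/(ωC) = 17500 Ω
Net reactance X = X_L − X_C = -16700 Ω
Z = 6900 − j16700 Ω
|Z| = √(6900² + 16700²) = 18100 Ω
I = V/|Z| = 55.1/18100 = 3.05 mA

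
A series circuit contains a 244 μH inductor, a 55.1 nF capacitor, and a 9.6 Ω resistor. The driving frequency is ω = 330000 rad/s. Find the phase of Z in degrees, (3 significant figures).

X_L = ωL = 80.5 Ω
X_C = 1/(ωC) = 55.0 Ω
Net reactance X = X_L − X_C = 25.5 Ω
Z = 9.60 + j25.5 Ω
|Z| = √(9.60² + 25.5²) = 27.3 Ω
∠Z = arctan(25.5/9.60) = 69.4°

69.4°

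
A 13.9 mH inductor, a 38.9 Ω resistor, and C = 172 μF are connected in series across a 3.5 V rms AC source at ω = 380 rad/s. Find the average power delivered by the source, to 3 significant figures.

X_L = ωL = 5.28 Ω
X_C = 1/(ωC) = 15.3 Ω
Net reactance X = X_L − X_C = -10.0 Ω
Z = 38.9 − j10.0 Ω
|Z| = √(38.9² + 10.0²) = 40.2 Ω
∠Z = arctan(-10.0/38.9) = -14.4°
I = V/|Z| = 87.1 mA
P = VI cos φ = 3.5 × 0.0871 × cos(-14.4°) = 295 mW

295 mW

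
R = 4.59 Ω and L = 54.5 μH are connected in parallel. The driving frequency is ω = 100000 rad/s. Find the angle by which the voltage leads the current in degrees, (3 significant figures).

40.1°

X_L = ωL = 5.45 Ω
Parallel: admittances add. Y = 1/R + 1/(jωL)
Y = (0.218 − j0.183) S
|Y| = 0.285 S → |Z| = 1/|Y| = 3.51 Ω, ∠Z = −∠Y = 40.1°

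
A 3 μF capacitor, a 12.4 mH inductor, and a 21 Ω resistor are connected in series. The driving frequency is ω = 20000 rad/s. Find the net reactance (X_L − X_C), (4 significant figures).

X_L = ωL = 248.0 Ω
X_C = 1/(ωC) = 16.67 Ω
X = 248.0 − 16.67 = 231.3 Ω

231.3 Ω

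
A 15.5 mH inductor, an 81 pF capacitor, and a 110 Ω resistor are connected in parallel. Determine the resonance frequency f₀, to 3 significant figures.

ω₀ = 1/√(LC) = 1/√(0.0155 × 8.1e-11) = 892500 rad/s
f₀ = ω₀/(2π) = 142 kHz

142 kHz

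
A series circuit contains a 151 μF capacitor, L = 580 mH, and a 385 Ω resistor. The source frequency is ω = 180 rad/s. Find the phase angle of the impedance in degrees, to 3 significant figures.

X_L = ωL = 104 Ω
X_C = 1/(ωC) = 36.8 Ω
Net reactance X = X_L − X_C = 67.6 Ω
Z = 385 + j67.6 Ω
|Z| = √(385² + 67.6²) = 391 Ω
∠Z = arctan(67.6/385) = 9.96°

9.96°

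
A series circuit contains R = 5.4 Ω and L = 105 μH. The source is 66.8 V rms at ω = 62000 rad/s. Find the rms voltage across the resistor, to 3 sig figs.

X_L = ωL = 6.51 Ω
Z = 5.40 + j6.51 Ω
|Z| = √(5.40² + 6.51²) = 8.46 Ω
I = V/|Z| = 7.90 A
V_R = I·|Z_R| = 7.90 × 5.40 = 42.6 V

42.6 V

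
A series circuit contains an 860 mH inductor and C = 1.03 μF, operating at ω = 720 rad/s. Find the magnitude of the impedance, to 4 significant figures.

X_L = ωL = 619.2 Ω
X_C = 1/(ωC) = 1348 Ω
Net reactance X = X_L − X_C = -729.2 Ω
Z = − j729.2 Ω
|Z| = √(0² + 729.2²) = 729.2 Ω

729.2 Ω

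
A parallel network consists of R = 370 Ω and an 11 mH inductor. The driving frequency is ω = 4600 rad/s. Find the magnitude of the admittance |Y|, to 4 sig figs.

X_L = ωL = 50.60 Ω
Parallel: admittances add. Y = 1/R + 1/(jωL)
Y = (0.002703 − j0.01976) S
|Y| = 0.01995 S → |Z| = 1/|Y| = 50.13 Ω, ∠Z = −∠Y = 82.21°

19.95 mS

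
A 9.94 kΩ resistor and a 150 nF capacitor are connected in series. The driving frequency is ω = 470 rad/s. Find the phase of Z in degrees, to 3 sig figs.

X_C = 1/(ωC) = 14200 Ω
Z = 9940 − j14200 Ω
|Z| = √(9940² + 14200²) = 17300 Ω
∠Z = arctan(-14200/9940) = -55.0°

-55.0°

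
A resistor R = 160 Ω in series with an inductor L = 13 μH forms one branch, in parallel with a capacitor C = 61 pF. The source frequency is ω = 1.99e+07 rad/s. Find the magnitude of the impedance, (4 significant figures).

426.7 Ω

X_L = ωL = 258.7 Ω
X_C = 1/(ωC) = 823.8 Ω
Branch 1 (R+jX_L): Z₁ = 160.0 + j258.7 Ω, |Z₁| = 304.2 Ω
Branch 2 (−jX_C): Z₂ = −j823.8 Ω
Parallel: Z = Z₁Z₂/(Z₁+Z₂), |Z| = 426.7 Ω, ∠Z = 42.46°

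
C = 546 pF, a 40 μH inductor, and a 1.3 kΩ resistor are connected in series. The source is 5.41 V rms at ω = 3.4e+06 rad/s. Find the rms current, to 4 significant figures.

X_L = ωL = 136.0 Ω
X_C = 1/(ωC) = 538.7 Ω
Net reactance X = X_L − X_C = -402.7 Ω
Z = 1300 − j402.7 Ω
|Z| = √(1300² + 402.7²) = 1361 Ω
I = V/|Z| = 5.41/1361 = 3.975 mA

3.975 mA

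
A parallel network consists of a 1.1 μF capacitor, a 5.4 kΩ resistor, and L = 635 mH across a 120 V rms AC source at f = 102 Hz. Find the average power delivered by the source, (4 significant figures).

2.667 W

ω = 2πf = 640.9 rad/s
X_L = ωL = 407.0 Ω
X_C = 1/(ωC) = 1418 Ω
Parallel: admittances add. Y = 1/R + 1/(jωL) + jωC
Y = (0.0001852 − j0.001752) S
|Y| = 0.001762 S → |Z| = 1/|Y| = 567.5 Ω, ∠Z = −∠Y = 83.97°
I = V/|Z| = 211.4 mA
P = VI cos φ = 120 × 0.2114 × cos(83.97°) = 2.667 W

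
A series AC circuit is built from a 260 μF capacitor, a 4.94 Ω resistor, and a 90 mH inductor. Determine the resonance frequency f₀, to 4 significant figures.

32.90 Hz

ω₀ = 1/√(LC) = 1/√(0.09 × 0.00026) = 206.7 rad/s
f₀ = ω₀/(2π) = 32.90 Hz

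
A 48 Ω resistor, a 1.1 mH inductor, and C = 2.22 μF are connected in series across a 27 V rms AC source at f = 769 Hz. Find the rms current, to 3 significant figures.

ω = 2πf = 4832 rad/s
X_L = ωL = 5.31 Ω
X_C = 1/(ωC) = 93.2 Ω
Net reactance X = X_L − X_C = -87.9 Ω
Z = 48.0 − j87.9 Ω
|Z| = √(48.0² + 87.9²) = 100 Ω
I = V/|Z| = 27/100 = 270 mA

270 mA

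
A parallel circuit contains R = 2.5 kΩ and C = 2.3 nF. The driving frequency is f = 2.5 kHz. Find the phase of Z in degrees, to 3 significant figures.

ω = 2πf = 15710 rad/s
X_C = 1/(ωC) = 27700 Ω
Parallel: admittances add. Y = 1/R + jωC
Y = (0.000400 + j3.61e-05) S
|Y| = 0.000402 S → |Z| = 1/|Y| = 2490 Ω, ∠Z = −∠Y = -5.16°

-5.16°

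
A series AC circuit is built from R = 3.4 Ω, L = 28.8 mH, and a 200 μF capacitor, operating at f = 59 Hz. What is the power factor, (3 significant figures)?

ω = 2πf = 370.7 rad/s
X_L = ωL = 10.7 Ω
X_C = 1/(ωC) = 13.5 Ω
Net reactance X = X_L − X_C = -2.81 Ω
Z = 3.40 − j2.81 Ω
|Z| = √(3.40² + 2.81²) = 4.41 Ω
∠Z = arctan(-2.81/3.40) = -39.6°
cos φ = cos(-39.6°) = 0.771

0.771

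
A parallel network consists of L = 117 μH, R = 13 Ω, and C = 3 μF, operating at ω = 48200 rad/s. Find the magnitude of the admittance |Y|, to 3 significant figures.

83.6 mS

X_L = ωL = 5.64 Ω
X_C = 1/(ωC) = 6.92 Ω
Parallel: admittances add. Y = 1/R + 1/(jωL) + jωC
Y = (0.0769 − j0.0327) S
|Y| = 0.0836 S → |Z| = 1/|Y| = 12.0 Ω, ∠Z = −∠Y = 23.0°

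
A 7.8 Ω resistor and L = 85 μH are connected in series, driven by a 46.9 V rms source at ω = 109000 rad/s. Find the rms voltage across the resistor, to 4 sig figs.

30.21 V

X_L = ωL = 9.265 Ω
Z = 7.800 + j9.265 Ω
|Z| = √(7.800² + 9.265²) = 12.11 Ω
I = V/|Z| = 3.872 A
V_R = I·|Z_R| = 3.872 × 7.800 = 30.21 V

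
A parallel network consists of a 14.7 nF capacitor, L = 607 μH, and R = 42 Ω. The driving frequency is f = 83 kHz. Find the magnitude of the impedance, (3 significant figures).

ω = 2πf = 521500 rad/s
X_L = ωL = 317 Ω
X_C = 1/(ωC) = 130 Ω
Parallel: admittances add. Y = 1/R + 1/(jωL) + jωC
Y = (0.0238 + j0.00451) S
|Y| = 0.0242 S → |Z| = 1/|Y| = 41.3 Ω, ∠Z = −∠Y = -10.7°

41.3 Ω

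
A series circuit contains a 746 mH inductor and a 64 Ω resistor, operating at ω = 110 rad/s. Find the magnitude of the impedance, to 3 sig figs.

X_L = ωL = 82.1 Ω
Z = 64.0 + j82.1 Ω
|Z| = √(64.0² + 82.1²) = 104 Ω

104 Ω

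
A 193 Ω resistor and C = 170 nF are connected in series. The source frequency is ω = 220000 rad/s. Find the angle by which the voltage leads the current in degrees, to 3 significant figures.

X_C = 1/(ωC) = 26.7 Ω
Z = 193 − j26.7 Ω
|Z| = √(193² + 26.7²) = 195 Ω
∠Z = arctan(-26.7/193) = -7.89°

-7.89°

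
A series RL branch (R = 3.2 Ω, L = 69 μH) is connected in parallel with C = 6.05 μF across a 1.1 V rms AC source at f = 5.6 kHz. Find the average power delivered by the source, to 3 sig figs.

240 mW

ω = 2πf = 35190 rad/s
X_L = ωL = 2.43 Ω
X_C = 1/(ωC) = 4.70 Ω
Branch 1 (R+jX_L): Z₁ = 3.20 + j2.43 Ω, |Z₁| = 4.02 Ω
Branch 2 (−jX_C): Z₂ = −j4.70 Ω
Parallel: Z = Z₁Z₂/(Z₁+Z₂), |Z| = 4.81 Ω, ∠Z = -17.5°
I = V/|Z| = 229 mA
P = VI cos φ = 1.1 × 0.229 × cos(-17.5°) = 240 mW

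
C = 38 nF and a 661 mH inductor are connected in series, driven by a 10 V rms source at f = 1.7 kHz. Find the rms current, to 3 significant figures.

ω = 2πf = 10680 rad/s
X_L = ωL = 7060 Ω
X_C = 1/(ωC) = 2460 Ω
Net reactance X = X_L − X_C = 4600 Ω
Z = j4600 Ω
|Z| = √(0² + 4600²) = 4600 Ω
I = V/|Z| = 10/4600 = 2.18 mA

2.18 mA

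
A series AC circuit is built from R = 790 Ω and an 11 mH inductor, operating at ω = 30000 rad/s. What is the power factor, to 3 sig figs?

X_L = ωL = 330 Ω
Z = 790 + j330 Ω
|Z| = √(790² + 330²) = 856 Ω
∠Z = arctan(330/790) = 22.7°
cos φ = cos(22.7°) = 0.923

0.923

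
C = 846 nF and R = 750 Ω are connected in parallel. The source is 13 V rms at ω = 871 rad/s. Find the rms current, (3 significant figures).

19.8 mA

X_C = 1/(ωC) = 1360 Ω
Parallel: admittances add. Y = 1/R + jωC
Y = (0.00133 + j0.000737) S
|Y| = 0.00152 S → |Z| = 1/|Y| = 656 Ω, ∠Z = −∠Y = -28.9°
I = V/|Z| = 13/656 = 19.8 mA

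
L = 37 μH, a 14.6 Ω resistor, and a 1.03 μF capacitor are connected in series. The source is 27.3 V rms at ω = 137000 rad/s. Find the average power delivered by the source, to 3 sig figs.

X_L = ωL = 5.07 Ω
X_C = 1/(ωC) = 7.09 Ω
Net reactance X = X_L − X_C = -2.02 Ω
Z = 14.6 − j2.02 Ω
|Z| = √(14.6² + 2.02²) = 14.7 Ω
∠Z = arctan(-2.02/14.6) = -7.87°
I = V/|Z| = 1.85 A
P = VI cos φ = 27.3 × 1.85 × cos(-7.87°) = 50.1 W

50.1 W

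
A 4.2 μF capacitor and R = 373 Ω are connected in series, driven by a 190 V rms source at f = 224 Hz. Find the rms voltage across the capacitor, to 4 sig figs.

78.48 V

ω = 2πf = 1407 rad/s
X_C = 1/(ωC) = 169.2 Ω
Z = 373.0 − j169.2 Ω
|Z| = √(373.0² + 169.2²) = 409.6 Ω
I = V/|Z| = 463.9 mA
V_C = I·|Z_C| = 0.4639 × 169.2 = 78.48 V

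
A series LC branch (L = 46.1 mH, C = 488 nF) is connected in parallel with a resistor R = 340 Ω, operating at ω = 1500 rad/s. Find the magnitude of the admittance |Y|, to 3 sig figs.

3.04 mS

X_L = ωL = 69.2 Ω
X_C = 1/(ωC) = 1370 Ω
Branch 1: Z₁ = R = 340 Ω
Branch 2 (series LC): Z₂ = j(X_L − X_C) = −j1300 Ω
Parallel: Z = Z₁Z₂/(Z₁+Z₂), |Z| = 329 Ω, ∠Z = -14.7°
|Y| = 1/|Z| = 3.04 mS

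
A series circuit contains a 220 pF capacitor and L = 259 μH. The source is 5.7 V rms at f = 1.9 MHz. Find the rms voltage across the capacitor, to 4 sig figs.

0.8005 V

ω = 2πf = 1.194e+07 rad/s
X_L = ωL = 3092 Ω
X_C = 1/(ωC) = 380.8 Ω
Net reactance X = X_L − X_C = 2711 Ω
Z = j2711 Ω
|Z| = √(0² + 2711²) = 2711 Ω
I = V/|Z| = 2.102 mA
V_C = I·|Z_C| = 0.002102 × 380.8 = 0.8005 V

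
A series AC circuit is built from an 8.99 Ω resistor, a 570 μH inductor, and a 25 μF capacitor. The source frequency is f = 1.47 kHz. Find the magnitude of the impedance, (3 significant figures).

ω = 2πf = 9236 rad/s
X_L = ωL = 5.26 Ω
X_C = 1/(ωC) = 4.33 Ω
Net reactance X = X_L − X_C = 0.934 Ω
Z = 8.99 + j0.934 Ω
|Z| = √(8.99² + 0.934²) = 9.04 Ω

9.04 Ω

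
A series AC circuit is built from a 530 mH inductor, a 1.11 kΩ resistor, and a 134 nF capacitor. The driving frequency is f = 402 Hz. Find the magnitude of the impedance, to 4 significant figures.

ω = 2πf = 2526 rad/s
X_L = ωL = 1339 Ω
X_C = 1/(ωC) = 2955 Ω
Net reactance X = X_L − X_C = -1616 Ω
Z = 1110 − j1616 Ω
|Z| = √(1110² + 1616²) = 1960 Ω

1960 Ω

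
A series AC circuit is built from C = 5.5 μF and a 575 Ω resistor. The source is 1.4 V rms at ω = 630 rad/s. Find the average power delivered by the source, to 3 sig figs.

X_C = 1/(ωC) = 289 Ω
Z = 575 − j289 Ω
|Z| = √(575² + 289²) = 643 Ω
∠Z = arctan(-289/575) = -26.7°
I = V/|Z| = 2.18 mA
P = VI cos φ = 1.4 × 0.00218 × cos(-26.7°) = 2.72 mW

2.72 mW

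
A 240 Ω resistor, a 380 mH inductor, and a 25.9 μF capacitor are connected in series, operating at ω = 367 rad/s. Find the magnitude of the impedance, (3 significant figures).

242 Ω

X_L = ωL = 139 Ω
X_C = 1/(ωC) = 105 Ω
Net reactance X = X_L − X_C = 34.3 Ω
Z = 240 + j34.3 Ω
|Z| = √(240² + 34.3²) = 242 Ω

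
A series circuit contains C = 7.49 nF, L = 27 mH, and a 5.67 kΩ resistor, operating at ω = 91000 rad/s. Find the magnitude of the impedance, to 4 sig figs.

5756 Ω

X_L = ωL = 2457 Ω
X_C = 1/(ωC) = 1467 Ω
Net reactance X = X_L − X_C = 989.8 Ω
Z = 5670 + j989.8 Ω
|Z| = √(5670² + 989.8²) = 5756 Ω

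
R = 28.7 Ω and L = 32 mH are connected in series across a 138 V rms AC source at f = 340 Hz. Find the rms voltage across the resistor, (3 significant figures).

ω = 2πf = 2136 rad/s
X_L = ωL = 68.4 Ω
Z = 28.7 + j68.4 Ω
|Z| = √(28.7² + 68.4²) = 74.1 Ω
I = V/|Z| = 1.86 A
V_R = I·|Z_R| = 1.86 × 28.7 = 53.4 V

53.4 V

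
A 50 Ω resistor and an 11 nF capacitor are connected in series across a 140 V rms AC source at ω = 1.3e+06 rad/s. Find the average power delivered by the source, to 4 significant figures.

132.6 W

X_C = 1/(ωC) = 69.93 Ω
Z = 50.00 − j69.93 Ω
|Z| = √(50.00² + 69.93²) = 85.97 Ω
∠Z = arctan(-69.93/50.00) = -54.44°
I = V/|Z| = 1.629 A
P = VI cos φ = 140 × 1.629 × cos(-54.44°) = 132.6 W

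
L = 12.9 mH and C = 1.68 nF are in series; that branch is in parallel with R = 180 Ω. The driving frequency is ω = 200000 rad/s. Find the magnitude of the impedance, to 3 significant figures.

X_L = ωL = 2580 Ω
X_C = 1/(ωC) = 2980 Ω
Branch 1: Z₁ = R = 180 Ω
Branch 2 (series LC): Z₂ = j(X_L − X_C) = −j396 Ω
Parallel: Z = Z₁Z₂/(Z₁+Z₂), |Z| = 164 Ω, ∠Z = -24.4°

164 Ω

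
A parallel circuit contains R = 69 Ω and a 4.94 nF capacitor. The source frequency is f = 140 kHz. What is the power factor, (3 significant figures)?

0.958

ω = 2πf = 879600 rad/s
X_C = 1/(ωC) = 230 Ω
Parallel: admittances add. Y = 1/R + jωC
Y = (0.0145 + j0.00435) S
|Y| = 0.0151 S → |Z| = 1/|Y| = 66.1 Ω, ∠Z = −∠Y = -16.7°
cos φ = cos(-16.7°) = 0.958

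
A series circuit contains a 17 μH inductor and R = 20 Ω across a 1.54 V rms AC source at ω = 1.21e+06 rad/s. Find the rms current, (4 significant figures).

53.68 mA

X_L = ωL = 20.57 Ω
Z = 20.00 + j20.57 Ω
|Z| = √(20.00² + 20.57²) = 28.69 Ω
I = V/|Z| = 1.54/28.69 = 53.68 mA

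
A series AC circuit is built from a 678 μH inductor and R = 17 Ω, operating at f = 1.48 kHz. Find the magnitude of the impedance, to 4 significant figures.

ω = 2πf = 9299 rad/s
X_L = ωL = 6.305 Ω
Z = 17.00 + j6.305 Ω
|Z| = √(17.00² + 6.305²) = 18.13 Ω

18.13 Ω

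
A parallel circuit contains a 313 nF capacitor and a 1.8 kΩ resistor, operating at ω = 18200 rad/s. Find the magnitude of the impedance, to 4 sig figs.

X_C = 1/(ωC) = 175.5 Ω
Parallel: admittances add. Y = 1/R + jωC
Y = (0.0005556 + j0.005697) S
|Y| = 0.005724 S → |Z| = 1/|Y| = 174.7 Ω, ∠Z = −∠Y = -84.43°

174.7 Ω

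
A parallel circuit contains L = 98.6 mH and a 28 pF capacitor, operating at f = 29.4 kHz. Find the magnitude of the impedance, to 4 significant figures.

ω = 2πf = 184700 rad/s
X_L = ωL = 18210 Ω
X_C = 1/(ωC) = 193300 Ω
Parallel: admittances add. Y = 1/(jωL) + jωC
Y = (0 − j4.973e-05) S
|Y| = 4.973e-05 S → |Z| = 1/|Y| = 20110 Ω, ∠Z = −∠Y = 90.00°

20110 Ω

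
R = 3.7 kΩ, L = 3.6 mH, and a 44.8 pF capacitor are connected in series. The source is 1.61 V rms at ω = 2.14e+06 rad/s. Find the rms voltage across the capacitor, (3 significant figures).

3.65 V

X_L = ωL = 7700 Ω
X_C = 1/(ωC) = 10400 Ω
Net reactance X = X_L − X_C = -2730 Ω
Z = 3700 − j2730 Ω
|Z| = √(3700² + 2730²) = 4600 Ω
I = V/|Z| = 350 μA
V_C = I·|Z_C| = 0.000350 × 10400 = 3.65 V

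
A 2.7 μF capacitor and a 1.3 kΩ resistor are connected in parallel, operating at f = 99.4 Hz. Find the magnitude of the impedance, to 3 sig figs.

ω = 2πf = 624.5 rad/s
X_C = 1/(ωC) = 593 Ω
Parallel: admittances add. Y = 1/R + jωC
Y = (0.000769 + j0.00169) S
|Y| = 0.00185 S → |Z| = 1/|Y| = 540 Ω, ∠Z = −∠Y = -65.5°

540 Ω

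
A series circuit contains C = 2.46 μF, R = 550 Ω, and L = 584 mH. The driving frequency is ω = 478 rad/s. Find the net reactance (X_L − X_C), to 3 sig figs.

X_L = ωL = 279 Ω
X_C = 1/(ωC) = 850 Ω
X = 279 − 850 = -571 Ω

-571 Ω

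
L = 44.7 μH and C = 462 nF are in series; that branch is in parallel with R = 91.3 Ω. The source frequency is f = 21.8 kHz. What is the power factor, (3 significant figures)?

0.105

ω = 2πf = 137000 rad/s
X_L = ωL = 6.12 Ω
X_C = 1/(ωC) = 15.8 Ω
Branch 1: Z₁ = R = 91.3 Ω
Branch 2 (series LC): Z₂ = j(X_L − X_C) = −j9.68 Ω
Parallel: Z = Z₁Z₂/(Z₁+Z₂), |Z| = 9.63 Ω, ∠Z = -83.9°
cos φ = cos(-83.9°) = 0.105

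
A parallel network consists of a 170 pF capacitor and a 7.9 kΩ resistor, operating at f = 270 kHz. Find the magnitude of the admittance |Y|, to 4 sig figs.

315.0 μS

ω = 2πf = 1.696e+06 rad/s
X_C = 1/(ωC) = 3467 Ω
Parallel: admittances add. Y = 1/R + jωC
Y = (0.0001266 + j0.0002884) S
|Y| = 0.0003150 S → |Z| = 1/|Y| = 3175 Ω, ∠Z = −∠Y = -66.30°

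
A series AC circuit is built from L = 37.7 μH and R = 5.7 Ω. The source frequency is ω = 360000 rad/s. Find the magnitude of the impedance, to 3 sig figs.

X_L = ωL = 13.6 Ω
Z = 5.70 + j13.6 Ω
|Z| = √(5.70² + 13.6²) = 14.7 Ω

14.7 Ω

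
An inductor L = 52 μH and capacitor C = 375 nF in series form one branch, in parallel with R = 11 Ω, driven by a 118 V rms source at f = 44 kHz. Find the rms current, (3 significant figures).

27.2 A

ω = 2πf = 276500 rad/s
X_L = ωL = 14.4 Ω
X_C = 1/(ωC) = 9.65 Ω
Branch 1: Z₁ = R = 11.0 Ω
Branch 2 (series LC): Z₂ = j(X_L − X_C) = j4.73 Ω
Parallel: Z = Z₁Z₂/(Z₁+Z₂), |Z| = 4.35 Ω, ∠Z = 66.7°
I = V/|Z| = 118/4.35 = 27.2 A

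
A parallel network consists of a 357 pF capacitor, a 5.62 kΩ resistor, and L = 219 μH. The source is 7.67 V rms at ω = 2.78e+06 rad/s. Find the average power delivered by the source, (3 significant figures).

X_L = ωL = 609 Ω
X_C = 1/(ωC) = 1010 Ω
Parallel: admittances add. Y = 1/R + 1/(jωL) + jωC
Y = (0.000178 − j0.000650) S
|Y| = 0.000674 S → |Z| = 1/|Y| = 1480 Ω, ∠Z = −∠Y = 74.7°
I = V/|Z| = 5.17 mA
P = VI cos φ = 7.67 × 0.00517 × cos(74.7°) = 10.5 mW

10.5 mW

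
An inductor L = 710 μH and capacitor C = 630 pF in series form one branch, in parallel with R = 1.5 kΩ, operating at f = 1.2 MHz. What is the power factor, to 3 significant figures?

ω = 2πf = 7.54e+06 rad/s
X_L = ωL = 5350 Ω
X_C = 1/(ωC) = 211 Ω
Branch 1: Z₁ = R = 1500 Ω
Branch 2 (series LC): Z₂ = j(X_L − X_C) = j5140 Ω
Parallel: Z = Z₁Z₂/(Z₁+Z₂), |Z| = 1440 Ω, ∠Z = 16.3°
cos φ = cos(16.3°) = 0.960

0.960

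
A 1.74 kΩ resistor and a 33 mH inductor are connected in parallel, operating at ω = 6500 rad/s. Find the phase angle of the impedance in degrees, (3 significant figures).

X_L = ωL = 214 Ω
Parallel: admittances add. Y = 1/R + 1/(jωL)
Y = (0.000575 − j0.00466) S
|Y| = 0.00470 S → |Z| = 1/|Y| = 213 Ω, ∠Z = −∠Y = 83.0°

83.0°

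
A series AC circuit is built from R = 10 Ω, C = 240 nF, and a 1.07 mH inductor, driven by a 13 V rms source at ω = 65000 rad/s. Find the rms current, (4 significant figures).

1.142 A

X_L = ωL = 69.55 Ω
X_C = 1/(ωC) = 64.10 Ω
Net reactance X = X_L − X_C = 5.447 Ω
Z = 10.00 + j5.447 Ω
|Z| = √(10.00² + 5.447²) = 11.39 Ω
I = V/|Z| = 13/11.39 = 1.142 A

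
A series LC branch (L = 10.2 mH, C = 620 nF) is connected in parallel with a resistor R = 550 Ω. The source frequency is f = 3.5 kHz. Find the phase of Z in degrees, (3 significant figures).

ω = 2πf = 21990 rad/s
X_L = ωL = 224 Ω
X_C = 1/(ωC) = 73.3 Ω
Branch 1: Z₁ = R = 550 Ω
Branch 2 (series LC): Z₂ = j(X_L − X_C) = j151 Ω
Parallel: Z = Z₁Z₂/(Z₁+Z₂), |Z| = 146 Ω, ∠Z = 74.7°

74.7°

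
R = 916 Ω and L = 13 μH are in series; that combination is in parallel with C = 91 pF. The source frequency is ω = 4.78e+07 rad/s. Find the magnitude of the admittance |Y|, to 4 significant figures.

X_L = ωL = 621.4 Ω
X_C = 1/(ωC) = 229.9 Ω
Branch 1 (R+jX_L): Z₁ = 916.0 + j621.4 Ω, |Z₁| = 1107 Ω
Branch 2 (−jX_C): Z₂ = −j229.9 Ω
Parallel: Z = Z₁Z₂/(Z₁+Z₂), |Z| = 255.4 Ω, ∠Z = -78.99°
|Y| = 1/|Z| = 3.915 mS

3.915 mS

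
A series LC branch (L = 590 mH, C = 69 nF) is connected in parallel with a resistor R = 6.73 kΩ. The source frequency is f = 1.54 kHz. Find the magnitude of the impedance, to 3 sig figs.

ω = 2πf = 9676 rad/s
X_L = ωL = 5710 Ω
X_C = 1/(ωC) = 1500 Ω
Branch 1: Z₁ = R = 6730 Ω
Branch 2 (series LC): Z₂ = j(X_L − X_C) = j4210 Ω
Parallel: Z = Z₁Z₂/(Z₁+Z₂), |Z| = 3570 Ω, ∠Z = 58.0°

3570 Ω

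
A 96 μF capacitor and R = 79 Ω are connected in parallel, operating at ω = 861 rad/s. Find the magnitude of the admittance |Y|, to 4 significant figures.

83.62 mS

X_C = 1/(ωC) = 12.10 Ω
Parallel: admittances add. Y = 1/R + jωC
Y = (0.01266 + j0.08266) S
|Y| = 0.08362 S → |Z| = 1/|Y| = 11.96 Ω, ∠Z = −∠Y = -81.29°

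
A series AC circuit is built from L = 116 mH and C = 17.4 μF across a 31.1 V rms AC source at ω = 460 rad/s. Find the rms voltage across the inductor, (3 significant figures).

23.2 V

X_L = ωL = 53.4 Ω
X_C = 1/(ωC) = 125 Ω
Net reactance X = X_L − X_C = -71.6 Ω
Z = − j71.6 Ω
|Z| = √(0² + 71.6²) = 71.6 Ω
I = V/|Z| = 434 mA
V_L = I·|Z_L| = 0.434 × 53.4 = 23.2 V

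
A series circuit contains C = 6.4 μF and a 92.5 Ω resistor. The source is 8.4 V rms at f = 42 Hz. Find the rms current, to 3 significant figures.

ω = 2πf = 263.9 rad/s
X_C = 1/(ωC) = 592 Ω
Z = 92.5 − j592 Ω
|Z| = √(92.5² + 592²) = 599 Ω
I = V/|Z| = 8.4/599 = 14.0 mA

14.0 mA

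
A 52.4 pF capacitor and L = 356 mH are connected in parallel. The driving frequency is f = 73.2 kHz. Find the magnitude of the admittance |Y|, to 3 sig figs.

ω = 2πf = 459900 rad/s
X_L = ωL = 164000 Ω
X_C = 1/(ωC) = 41500 Ω
Parallel: admittances add. Y = 1/(jωL) + jωC
Y = (0 + j1.8e-05) S
|Y| = 1.8e-05 S → |Z| = 1/|Y| = 55600 Ω, ∠Z = −∠Y = -90.0°

18.0 μS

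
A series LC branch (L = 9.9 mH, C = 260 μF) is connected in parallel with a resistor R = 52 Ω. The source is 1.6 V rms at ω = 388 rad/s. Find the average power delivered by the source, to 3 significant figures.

49.2 mW

X_L = ωL = 3.84 Ω
X_C = 1/(ωC) = 9.91 Ω
Branch 1: Z₁ = R = 52.0 Ω
Branch 2 (series LC): Z₂ = j(X_L − X_C) = −j6.07 Ω
Parallel: Z = Z₁Z₂/(Z₁+Z₂), |Z| = 6.03 Ω, ∠Z = -83.3°
I = V/|Z| = 265 mA
P = VI cos φ = 1.6 × 0.265 × cos(-83.3°) = 49.2 mW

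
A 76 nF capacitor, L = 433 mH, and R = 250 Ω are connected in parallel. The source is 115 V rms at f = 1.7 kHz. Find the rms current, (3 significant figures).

465 mA

ω = 2πf = 10680 rad/s
X_L = ωL = 4630 Ω
X_C = 1/(ωC) = 1230 Ω
Parallel: admittances add. Y = 1/R + 1/(jωL) + jωC
Y = (0.00400 + j0.000596) S
|Y| = 0.00404 S → |Z| = 1/|Y| = 247 Ω, ∠Z = −∠Y = -8.47°
I = V/|Z| = 115/247 = 465 mA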